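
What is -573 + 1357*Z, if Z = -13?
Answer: -18214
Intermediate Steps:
-573 + 1357*Z = -573 + 1357*(-13) = -573 - 17641 = -18214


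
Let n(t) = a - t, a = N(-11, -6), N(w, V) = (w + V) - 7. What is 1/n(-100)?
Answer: 1/76 ≈ 0.013158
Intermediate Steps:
N(w, V) = -7 + V + w (N(w, V) = (V + w) - 7 = -7 + V + w)
a = -24 (a = -7 - 6 - 11 = -24)
n(t) = -24 - t
1/n(-100) = 1/(-24 - 1*(-100)) = 1/(-24 + 100) = 1/76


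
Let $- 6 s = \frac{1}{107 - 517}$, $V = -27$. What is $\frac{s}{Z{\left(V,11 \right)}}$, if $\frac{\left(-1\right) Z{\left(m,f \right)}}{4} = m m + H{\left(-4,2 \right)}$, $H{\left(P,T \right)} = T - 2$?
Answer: $- \frac{1}{7173360} \approx -1.394 \cdot 10^{-7}$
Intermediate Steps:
$H{\left(P,T \right)} = -2 + T$
$Z{\left(m,f \right)} = - 4 m^{2}$ ($Z{\left(m,f \right)} = - 4 \left(m m + \left(-2 + 2\right)\right) = - 4 \left(m^{2} + 0\right) = - 4 m^{2}$)
$s = \frac{1}{2460}$ ($s = - \frac{1}{6 \left(107 - 517\right)} = - \frac{1}{6 \left(-410\right)} = \left(- \frac{1}{6}\right) \left(- \frac{1}{410}\right) = \frac{1}{2460} \approx 0.0004065$)
$\frac{s}{Z{\left(V,11 \right)}} = \frac{1}{2460 \left(- 4 \left(-27\right)^{2}\right)} = \frac{1}{2460 \left(\left(-4\right) 729\right)} = \frac{1}{2460 \left(-2916\right)} = \frac{1}{2460} \left(- \frac{1}{2916}\right) = - \frac{1}{7173360}$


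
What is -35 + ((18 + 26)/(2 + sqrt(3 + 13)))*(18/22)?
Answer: -29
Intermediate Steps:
-35 + ((18 + 26)/(2 + sqrt(3 + 13)))*(18/22) = -35 + (44/(2 + sqrt(16)))*(18*(1/22)) = -35 + (44/(2 + 4))*(9/11) = -35 + (44/6)*(9/11) = -35 + (44*(1/6))*(9/11) = -35 + (22/3)*(9/11) = -35 + 6 = -29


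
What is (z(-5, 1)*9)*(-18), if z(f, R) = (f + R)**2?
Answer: -2592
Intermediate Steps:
z(f, R) = (R + f)**2
(z(-5, 1)*9)*(-18) = ((1 - 5)**2*9)*(-18) = ((-4)**2*9)*(-18) = (16*9)*(-18) = 144*(-18) = -2592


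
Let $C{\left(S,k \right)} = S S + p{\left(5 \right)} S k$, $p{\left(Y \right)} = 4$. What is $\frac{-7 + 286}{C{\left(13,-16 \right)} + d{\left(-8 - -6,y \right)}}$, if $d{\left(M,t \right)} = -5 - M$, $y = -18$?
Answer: $- \frac{31}{74} \approx -0.41892$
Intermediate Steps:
$C{\left(S,k \right)} = S^{2} + 4 S k$ ($C{\left(S,k \right)} = S S + 4 S k = S^{2} + 4 S k$)
$\frac{-7 + 286}{C{\left(13,-16 \right)} + d{\left(-8 - -6,y \right)}} = \frac{-7 + 286}{13 \left(13 + 4 \left(-16\right)\right) - \left(-3 + 6\right)} = \frac{279}{13 \left(13 - 64\right) - 3} = \frac{279}{13 \left(-51\right) - 3} = \frac{279}{-663 + \left(-5 + 2\right)} = \frac{279}{-663 - 3} = \frac{279}{-666} = 279 \left(- \frac{1}{666}\right) = - \frac{31}{74}$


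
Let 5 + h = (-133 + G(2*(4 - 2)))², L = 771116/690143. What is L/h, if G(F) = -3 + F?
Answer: 771116/12021600917 ≈ 6.4144e-5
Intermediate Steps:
L = 771116/690143 (L = 771116*(1/690143) = 771116/690143 ≈ 1.1173)
h = 17419 (h = -5 + (-133 + (-3 + 2*(4 - 2)))² = -5 + (-133 + (-3 + 2*2))² = -5 + (-133 + (-3 + 4))² = -5 + (-133 + 1)² = -5 + (-132)² = -5 + 17424 = 17419)
L/h = (771116/690143)/17419 = (771116/690143)*(1/17419) = 771116/12021600917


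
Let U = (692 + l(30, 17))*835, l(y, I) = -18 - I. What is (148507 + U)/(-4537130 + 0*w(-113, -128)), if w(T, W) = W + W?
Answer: -20503/133445 ≈ -0.15364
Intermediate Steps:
w(T, W) = 2*W
U = 548595 (U = (692 + (-18 - 1*17))*835 = (692 + (-18 - 17))*835 = (692 - 35)*835 = 657*835 = 548595)
(148507 + U)/(-4537130 + 0*w(-113, -128)) = (148507 + 548595)/(-4537130 + 0*(2*(-128))) = 697102/(-4537130 + 0*(-256)) = 697102/(-4537130 + 0) = 697102/(-4537130) = 697102*(-1/4537130) = -20503/133445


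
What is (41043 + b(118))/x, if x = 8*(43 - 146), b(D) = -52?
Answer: -40991/824 ≈ -49.746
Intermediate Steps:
x = -824 (x = 8*(-103) = -824)
(41043 + b(118))/x = (41043 - 52)/(-824) = 40991*(-1/824) = -40991/824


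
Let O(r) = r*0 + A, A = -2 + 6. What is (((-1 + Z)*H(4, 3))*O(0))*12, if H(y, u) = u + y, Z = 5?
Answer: 1344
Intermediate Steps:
A = 4
O(r) = 4 (O(r) = r*0 + 4 = 0 + 4 = 4)
(((-1 + Z)*H(4, 3))*O(0))*12 = (((-1 + 5)*(3 + 4))*4)*12 = ((4*7)*4)*12 = (28*4)*12 = 112*12 = 1344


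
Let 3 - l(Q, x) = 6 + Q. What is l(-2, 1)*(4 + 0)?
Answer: -4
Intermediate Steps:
l(Q, x) = -3 - Q (l(Q, x) = 3 - (6 + Q) = 3 + (-6 - Q) = -3 - Q)
l(-2, 1)*(4 + 0) = (-3 - 1*(-2))*(4 + 0) = (-3 + 2)*4 = -1*4 = -4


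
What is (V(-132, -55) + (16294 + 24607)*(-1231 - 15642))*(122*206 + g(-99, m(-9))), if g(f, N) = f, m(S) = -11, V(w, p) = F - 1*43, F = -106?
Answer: -17275842099826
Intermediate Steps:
V(w, p) = -149 (V(w, p) = -106 - 1*43 = -106 - 43 = -149)
(V(-132, -55) + (16294 + 24607)*(-1231 - 15642))*(122*206 + g(-99, m(-9))) = (-149 + (16294 + 24607)*(-1231 - 15642))*(122*206 - 99) = (-149 + 40901*(-16873))*(25132 - 99) = (-149 - 690122573)*25033 = -690122722*25033 = -17275842099826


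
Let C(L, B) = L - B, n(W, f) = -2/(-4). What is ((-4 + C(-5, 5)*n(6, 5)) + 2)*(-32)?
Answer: 224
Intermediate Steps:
n(W, f) = ½ (n(W, f) = -2*(-¼) = ½)
((-4 + C(-5, 5)*n(6, 5)) + 2)*(-32) = ((-4 + (-5 - 1*5)*(½)) + 2)*(-32) = ((-4 + (-5 - 5)*(½)) + 2)*(-32) = ((-4 - 10*½) + 2)*(-32) = ((-4 - 5) + 2)*(-32) = (-9 + 2)*(-32) = -7*(-32) = 224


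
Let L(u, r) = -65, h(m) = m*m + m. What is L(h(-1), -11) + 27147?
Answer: 27082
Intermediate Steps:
h(m) = m + m**2 (h(m) = m**2 + m = m + m**2)
L(h(-1), -11) + 27147 = -65 + 27147 = 27082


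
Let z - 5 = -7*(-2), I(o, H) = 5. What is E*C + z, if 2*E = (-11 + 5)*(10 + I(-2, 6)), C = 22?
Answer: -971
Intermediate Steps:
z = 19 (z = 5 - 7*(-2) = 5 + 14 = 19)
E = -45 (E = ((-11 + 5)*(10 + 5))/2 = (-6*15)/2 = (½)*(-90) = -45)
E*C + z = -45*22 + 19 = -990 + 19 = -971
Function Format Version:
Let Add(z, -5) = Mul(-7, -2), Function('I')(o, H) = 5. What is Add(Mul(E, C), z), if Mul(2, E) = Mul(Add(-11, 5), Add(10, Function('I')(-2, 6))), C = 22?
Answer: -971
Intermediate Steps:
z = 19 (z = Add(5, Mul(-7, -2)) = Add(5, 14) = 19)
E = -45 (E = Mul(Rational(1, 2), Mul(Add(-11, 5), Add(10, 5))) = Mul(Rational(1, 2), Mul(-6, 15)) = Mul(Rational(1, 2), -90) = -45)
Add(Mul(E, C), z) = Add(Mul(-45, 22), 19) = Add(-990, 19) = -971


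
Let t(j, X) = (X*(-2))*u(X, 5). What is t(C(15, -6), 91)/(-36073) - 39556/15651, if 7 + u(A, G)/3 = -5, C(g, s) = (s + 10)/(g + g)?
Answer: -1529448940/564578523 ≈ -2.7090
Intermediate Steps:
C(g, s) = (10 + s)/(2*g) (C(g, s) = (10 + s)/((2*g)) = (10 + s)*(1/(2*g)) = (10 + s)/(2*g))
u(A, G) = -36 (u(A, G) = -21 + 3*(-5) = -21 - 15 = -36)
t(j, X) = 72*X (t(j, X) = (X*(-2))*(-36) = -2*X*(-36) = 72*X)
t(C(15, -6), 91)/(-36073) - 39556/15651 = (72*91)/(-36073) - 39556/15651 = 6552*(-1/36073) - 39556*1/15651 = -6552/36073 - 39556/15651 = -1529448940/564578523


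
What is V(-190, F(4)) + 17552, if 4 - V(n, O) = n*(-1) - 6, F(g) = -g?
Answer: 17372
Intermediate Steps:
V(n, O) = 10 + n (V(n, O) = 4 - (n*(-1) - 6) = 4 - (-n - 6) = 4 - (-6 - n) = 4 + (6 + n) = 10 + n)
V(-190, F(4)) + 17552 = (10 - 190) + 17552 = -180 + 17552 = 17372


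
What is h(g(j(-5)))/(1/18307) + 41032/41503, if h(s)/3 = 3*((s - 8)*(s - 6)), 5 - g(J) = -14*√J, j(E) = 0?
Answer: 20514517399/41503 ≈ 4.9429e+5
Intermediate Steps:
g(J) = 5 + 14*√J (g(J) = 5 - (-14)*√J = 5 + 14*√J)
h(s) = 9*(-8 + s)*(-6 + s) (h(s) = 3*(3*((s - 8)*(s - 6))) = 3*(3*((-8 + s)*(-6 + s))) = 3*(3*(-8 + s)*(-6 + s)) = 9*(-8 + s)*(-6 + s))
h(g(j(-5)))/(1/18307) + 41032/41503 = (432 - 126*(5 + 14*√0) + 9*(5 + 14*√0)²)/(1/18307) + 41032/41503 = (432 - 126*(5 + 14*0) + 9*(5 + 14*0)²)/(1/18307) + 41032*(1/41503) = (432 - 126*(5 + 0) + 9*(5 + 0)²)*18307 + 41032/41503 = (432 - 126*5 + 9*5²)*18307 + 41032/41503 = (432 - 630 + 9*25)*18307 + 41032/41503 = (432 - 630 + 225)*18307 + 41032/41503 = 27*18307 + 41032/41503 = 494289 + 41032/41503 = 20514517399/41503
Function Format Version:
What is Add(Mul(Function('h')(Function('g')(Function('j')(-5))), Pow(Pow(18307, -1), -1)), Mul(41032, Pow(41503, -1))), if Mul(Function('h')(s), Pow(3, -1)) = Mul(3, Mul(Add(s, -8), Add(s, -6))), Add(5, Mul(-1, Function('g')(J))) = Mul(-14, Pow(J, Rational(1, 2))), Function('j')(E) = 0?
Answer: Rational(20514517399, 41503) ≈ 4.9429e+5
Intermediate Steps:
Function('g')(J) = Add(5, Mul(14, Pow(J, Rational(1, 2)))) (Function('g')(J) = Add(5, Mul(-1, Mul(-14, Pow(J, Rational(1, 2))))) = Add(5, Mul(14, Pow(J, Rational(1, 2)))))
Function('h')(s) = Mul(9, Add(-8, s), Add(-6, s)) (Function('h')(s) = Mul(3, Mul(3, Mul(Add(s, -8), Add(s, -6)))) = Mul(3, Mul(3, Mul(Add(-8, s), Add(-6, s)))) = Mul(3, Mul(3, Add(-8, s), Add(-6, s))) = Mul(9, Add(-8, s), Add(-6, s)))
Add(Mul(Function('h')(Function('g')(Function('j')(-5))), Pow(Pow(18307, -1), -1)), Mul(41032, Pow(41503, -1))) = Add(Mul(Add(432, Mul(-126, Add(5, Mul(14, Pow(0, Rational(1, 2))))), Mul(9, Pow(Add(5, Mul(14, Pow(0, Rational(1, 2)))), 2))), Pow(Pow(18307, -1), -1)), Mul(41032, Pow(41503, -1))) = Add(Mul(Add(432, Mul(-126, Add(5, Mul(14, 0))), Mul(9, Pow(Add(5, Mul(14, 0)), 2))), Pow(Rational(1, 18307), -1)), Mul(41032, Rational(1, 41503))) = Add(Mul(Add(432, Mul(-126, Add(5, 0)), Mul(9, Pow(Add(5, 0), 2))), 18307), Rational(41032, 41503)) = Add(Mul(Add(432, Mul(-126, 5), Mul(9, Pow(5, 2))), 18307), Rational(41032, 41503)) = Add(Mul(Add(432, -630, Mul(9, 25)), 18307), Rational(41032, 41503)) = Add(Mul(Add(432, -630, 225), 18307), Rational(41032, 41503)) = Add(Mul(27, 18307), Rational(41032, 41503)) = Add(494289, Rational(41032, 41503)) = Rational(20514517399, 41503)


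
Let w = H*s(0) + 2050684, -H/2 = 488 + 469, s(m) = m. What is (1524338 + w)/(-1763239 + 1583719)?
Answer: -54167/2720 ≈ -19.914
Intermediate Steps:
H = -1914 (H = -2*(488 + 469) = -2*957 = -1914)
w = 2050684 (w = -1914*0 + 2050684 = 0 + 2050684 = 2050684)
(1524338 + w)/(-1763239 + 1583719) = (1524338 + 2050684)/(-1763239 + 1583719) = 3575022/(-179520) = 3575022*(-1/179520) = -54167/2720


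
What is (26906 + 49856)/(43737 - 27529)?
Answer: 38381/8104 ≈ 4.7361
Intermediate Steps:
(26906 + 49856)/(43737 - 27529) = 76762/16208 = 76762*(1/16208) = 38381/8104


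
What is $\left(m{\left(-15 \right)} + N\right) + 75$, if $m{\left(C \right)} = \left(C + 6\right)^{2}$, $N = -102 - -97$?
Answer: $151$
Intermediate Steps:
$N = -5$ ($N = -102 + 97 = -5$)
$m{\left(C \right)} = \left(6 + C\right)^{2}$
$\left(m{\left(-15 \right)} + N\right) + 75 = \left(\left(6 - 15\right)^{2} - 5\right) + 75 = \left(\left(-9\right)^{2} - 5\right) + 75 = \left(81 - 5\right) + 75 = 76 + 75 = 151$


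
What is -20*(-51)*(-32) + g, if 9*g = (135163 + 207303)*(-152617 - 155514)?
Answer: -105524684806/9 ≈ -1.1725e+10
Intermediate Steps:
g = -105524391046/9 (g = ((135163 + 207303)*(-152617 - 155514))/9 = (342466*(-308131))/9 = (1/9)*(-105524391046) = -105524391046/9 ≈ -1.1725e+10)
-20*(-51)*(-32) + g = -20*(-51)*(-32) - 105524391046/9 = 1020*(-32) - 105524391046/9 = -32640 - 105524391046/9 = -105524684806/9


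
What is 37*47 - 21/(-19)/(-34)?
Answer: 1123373/646 ≈ 1739.0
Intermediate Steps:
37*47 - 21/(-19)/(-34) = 1739 - 21*(-1/19)*(-1/34) = 1739 + (21/19)*(-1/34) = 1739 - 21/646 = 1123373/646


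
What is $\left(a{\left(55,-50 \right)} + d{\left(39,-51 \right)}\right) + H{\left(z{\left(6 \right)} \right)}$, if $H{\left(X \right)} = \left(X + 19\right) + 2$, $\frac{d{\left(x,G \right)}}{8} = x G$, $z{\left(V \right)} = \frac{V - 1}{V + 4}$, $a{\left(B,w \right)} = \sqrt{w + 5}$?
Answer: $- \frac{31781}{2} + 3 i \sqrt{5} \approx -15891.0 + 6.7082 i$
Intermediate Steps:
$a{\left(B,w \right)} = \sqrt{5 + w}$
$z{\left(V \right)} = \frac{-1 + V}{4 + V}$
$d{\left(x,G \right)} = 8 G x$ ($d{\left(x,G \right)} = 8 x G = 8 G x$)
$H{\left(X \right)} = 21 + X$ ($H{\left(X \right)} = \left(19 + X\right) + 2 = 21 + X$)
$\left(a{\left(55,-50 \right)} + d{\left(39,-51 \right)}\right) + H{\left(z{\left(6 \right)} \right)} = \left(\sqrt{5 - 50} + 8 \left(-51\right) 39\right) + \left(21 + \frac{-1 + 6}{4 + 6}\right) = \left(\sqrt{-45} - 15912\right) + \left(21 + \frac{1}{10} \cdot 5\right) = \left(3 i \sqrt{5} - 15912\right) + \left(21 + \frac{1}{10} \cdot 5\right) = \left(-15912 + 3 i \sqrt{5}\right) + \left(21 + \frac{1}{2}\right) = \left(-15912 + 3 i \sqrt{5}\right) + \frac{43}{2} = - \frac{31781}{2} + 3 i \sqrt{5}$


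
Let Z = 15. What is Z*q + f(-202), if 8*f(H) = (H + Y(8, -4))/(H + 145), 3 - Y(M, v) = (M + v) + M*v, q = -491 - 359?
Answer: -101997/8 ≈ -12750.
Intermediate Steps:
q = -850
Y(M, v) = 3 - M - v - M*v (Y(M, v) = 3 - ((M + v) + M*v) = 3 - (M + v + M*v) = 3 + (-M - v - M*v) = 3 - M - v - M*v)
f(H) = (31 + H)/(8*(145 + H)) (f(H) = ((H + (3 - 1*8 - 1*(-4) - 1*8*(-4)))/(H + 145))/8 = ((H + (3 - 8 + 4 + 32))/(145 + H))/8 = ((H + 31)/(145 + H))/8 = ((31 + H)/(145 + H))/8 = (31 + H)/(8*(145 + H)))
Z*q + f(-202) = 15*(-850) + (31 - 202)/(8*(145 - 202)) = -12750 + (1/8)*(-171)/(-57) = -12750 + (1/8)*(-1/57)*(-171) = -12750 + 3/8 = -101997/8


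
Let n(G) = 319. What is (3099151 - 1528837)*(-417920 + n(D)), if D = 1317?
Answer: -655764696714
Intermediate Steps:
(3099151 - 1528837)*(-417920 + n(D)) = (3099151 - 1528837)*(-417920 + 319) = 1570314*(-417601) = -655764696714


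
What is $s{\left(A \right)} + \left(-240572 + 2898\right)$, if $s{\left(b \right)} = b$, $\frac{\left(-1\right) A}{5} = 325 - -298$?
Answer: $-240789$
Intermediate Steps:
$A = -3115$ ($A = - 5 \left(325 - -298\right) = - 5 \left(325 + 298\right) = \left(-5\right) 623 = -3115$)
$s{\left(A \right)} + \left(-240572 + 2898\right) = -3115 + \left(-240572 + 2898\right) = -3115 - 237674 = -240789$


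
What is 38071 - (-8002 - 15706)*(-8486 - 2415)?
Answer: -258402837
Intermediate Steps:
38071 - (-8002 - 15706)*(-8486 - 2415) = 38071 - (-23708)*(-10901) = 38071 - 1*258440908 = 38071 - 258440908 = -258402837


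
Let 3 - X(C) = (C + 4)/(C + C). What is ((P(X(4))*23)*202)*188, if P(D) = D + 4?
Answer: 5240688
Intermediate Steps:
X(C) = 3 - (4 + C)/(2*C) (X(C) = 3 - (C + 4)/(C + C) = 3 - (4 + C)/(2*C))
P(D) = 4 + D
((P(X(4))*23)*202)*188 = (((4 + (5/2 - 2/4))*23)*202)*188 = (((4 + (5/2 - 2*1/4))*23)*202)*188 = (((4 + (5/2 - 1/2))*23)*202)*188 = (((4 + 2)*23)*202)*188 = ((6*23)*202)*188 = (138*202)*188 = 27876*188 = 5240688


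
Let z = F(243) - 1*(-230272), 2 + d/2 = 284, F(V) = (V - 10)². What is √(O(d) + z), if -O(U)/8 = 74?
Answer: √283969 ≈ 532.89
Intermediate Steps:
F(V) = (-10 + V)²
d = 564 (d = -4 + 2*284 = -4 + 568 = 564)
O(U) = -592 (O(U) = -8*74 = -592)
z = 284561 (z = (-10 + 243)² - 1*(-230272) = 233² + 230272 = 54289 + 230272 = 284561)
√(O(d) + z) = √(-592 + 284561) = √283969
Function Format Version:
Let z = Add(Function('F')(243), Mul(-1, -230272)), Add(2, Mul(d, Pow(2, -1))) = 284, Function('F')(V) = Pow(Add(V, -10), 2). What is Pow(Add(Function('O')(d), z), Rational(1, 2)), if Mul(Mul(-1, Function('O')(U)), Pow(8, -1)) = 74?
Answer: Pow(283969, Rational(1, 2)) ≈ 532.89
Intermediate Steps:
Function('F')(V) = Pow(Add(-10, V), 2)
d = 564 (d = Add(-4, Mul(2, 284)) = Add(-4, 568) = 564)
Function('O')(U) = -592 (Function('O')(U) = Mul(-8, 74) = -592)
z = 284561 (z = Add(Pow(Add(-10, 243), 2), Mul(-1, -230272)) = Add(Pow(233, 2), 230272) = Add(54289, 230272) = 284561)
Pow(Add(Function('O')(d), z), Rational(1, 2)) = Pow(Add(-592, 284561), Rational(1, 2)) = Pow(283969, Rational(1, 2))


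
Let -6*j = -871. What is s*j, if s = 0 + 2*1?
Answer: 871/3 ≈ 290.33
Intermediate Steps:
j = 871/6 (j = -⅙*(-871) = 871/6 ≈ 145.17)
s = 2 (s = 0 + 2 = 2)
s*j = 2*(871/6) = 871/3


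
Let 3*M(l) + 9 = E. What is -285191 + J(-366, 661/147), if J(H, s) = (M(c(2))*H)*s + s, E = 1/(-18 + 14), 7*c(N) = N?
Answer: -27450985/98 ≈ -2.8011e+5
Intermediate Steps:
c(N) = N/7
E = -¼ (E = 1/(-4) = -¼ ≈ -0.25000)
M(l) = -37/12 (M(l) = -3 + (⅓)*(-¼) = -3 - 1/12 = -37/12)
J(H, s) = s - 37*H*s/12 (J(H, s) = (-37*H/12)*s + s = -37*H*s/12 + s = s - 37*H*s/12)
-285191 + J(-366, 661/147) = -285191 + (661/147)*(12 - 37*(-366))/12 = -285191 + (661*(1/147))*(12 + 13542)/12 = -285191 + (1/12)*(661/147)*13554 = -285191 + 497733/98 = -27450985/98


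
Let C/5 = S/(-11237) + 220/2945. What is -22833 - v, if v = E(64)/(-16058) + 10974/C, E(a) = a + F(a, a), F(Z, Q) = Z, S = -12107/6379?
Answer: -2205854622167650679/42300615683025 ≈ -52147.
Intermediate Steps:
S = -12107/6379 (S = -12107*1/6379 = -12107/6379 ≈ -1.8979)
E(a) = 2*a (E(a) = a + a = 2*a)
C = 15805436175/42220004747 (C = 5*(-12107/6379/(-11237) + 220/2945) = 5*(-12107/6379*(-1/11237) + 220*(1/2945)) = 5*(12107/71680823 + 44/589) = 5*(3161087235/42220004747) = 15805436175/42220004747 ≈ 0.37436)
v = 1240004664277140854/42300615683025 (v = (2*64)/(-16058) + 10974/(15805436175/42220004747) = 128*(-1/16058) + 10974*(42220004747/15805436175) = -64/8029 + 154440777364526/5268478725 = 1240004664277140854/42300615683025 ≈ 29314.)
-22833 - v = -22833 - 1*1240004664277140854/42300615683025 = -22833 - 1240004664277140854/42300615683025 = -2205854622167650679/42300615683025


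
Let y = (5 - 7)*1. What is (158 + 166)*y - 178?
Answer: -826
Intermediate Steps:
y = -2 (y = -2*1 = -2)
(158 + 166)*y - 178 = (158 + 166)*(-2) - 178 = 324*(-2) - 178 = -648 - 178 = -826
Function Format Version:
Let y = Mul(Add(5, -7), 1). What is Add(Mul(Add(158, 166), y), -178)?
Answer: -826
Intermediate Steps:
y = -2 (y = Mul(-2, 1) = -2)
Add(Mul(Add(158, 166), y), -178) = Add(Mul(Add(158, 166), -2), -178) = Add(Mul(324, -2), -178) = Add(-648, -178) = -826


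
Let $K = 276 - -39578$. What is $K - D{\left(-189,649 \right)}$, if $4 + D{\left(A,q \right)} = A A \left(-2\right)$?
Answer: $111300$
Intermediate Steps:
$K = 39854$ ($K = 276 + 39578 = 39854$)
$D{\left(A,q \right)} = -4 - 2 A^{2}$ ($D{\left(A,q \right)} = -4 + A A \left(-2\right) = -4 + A^{2} \left(-2\right) = -4 - 2 A^{2}$)
$K - D{\left(-189,649 \right)} = 39854 - \left(-4 - 2 \left(-189\right)^{2}\right) = 39854 - \left(-4 - 71442\right) = 39854 - -71446 = 39854 + 71446 = 111300$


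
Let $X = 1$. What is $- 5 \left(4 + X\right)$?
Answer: $-25$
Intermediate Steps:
$- 5 \left(4 + X\right) = - 5 \left(4 + 1\right) = \left(-5\right) 5 = -25$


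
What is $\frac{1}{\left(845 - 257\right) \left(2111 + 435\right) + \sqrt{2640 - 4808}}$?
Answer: $\frac{187131}{280144089559} - \frac{i \sqrt{542}}{1120576358236} \approx 6.6798 \cdot 10^{-7} - 2.0776 \cdot 10^{-11} i$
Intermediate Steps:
$\frac{1}{\left(845 - 257\right) \left(2111 + 435\right) + \sqrt{2640 - 4808}} = \frac{1}{588 \cdot 2546 + \sqrt{-2168}} = \frac{1}{1497048 + 2 i \sqrt{542}}$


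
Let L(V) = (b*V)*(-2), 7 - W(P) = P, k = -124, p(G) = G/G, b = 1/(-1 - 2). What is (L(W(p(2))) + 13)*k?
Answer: -2108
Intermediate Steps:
b = -1/3 (b = 1/(-3) = -1/3 ≈ -0.33333)
p(G) = 1
W(P) = 7 - P
L(V) = 2*V/3 (L(V) = -V/3*(-2) = 2*V/3)
(L(W(p(2))) + 13)*k = (2*(7 - 1*1)/3 + 13)*(-124) = (2*(7 - 1)/3 + 13)*(-124) = ((2/3)*6 + 13)*(-124) = (4 + 13)*(-124) = 17*(-124) = -2108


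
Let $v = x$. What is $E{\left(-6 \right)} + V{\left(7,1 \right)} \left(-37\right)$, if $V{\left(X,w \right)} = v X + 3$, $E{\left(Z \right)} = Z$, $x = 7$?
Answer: $-1930$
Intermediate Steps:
$v = 7$
$V{\left(X,w \right)} = 3 + 7 X$ ($V{\left(X,w \right)} = 7 X + 3 = 3 + 7 X$)
$E{\left(-6 \right)} + V{\left(7,1 \right)} \left(-37\right) = -6 + \left(3 + 7 \cdot 7\right) \left(-37\right) = -6 + \left(3 + 49\right) \left(-37\right) = -6 + 52 \left(-37\right) = -6 - 1924 = -1930$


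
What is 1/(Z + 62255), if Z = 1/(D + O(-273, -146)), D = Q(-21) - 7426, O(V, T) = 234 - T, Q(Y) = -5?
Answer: 7051/438960004 ≈ 1.6063e-5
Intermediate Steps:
D = -7431 (D = -5 - 7426 = -7431)
Z = -1/7051 (Z = 1/(-7431 + (234 - 1*(-146))) = 1/(-7431 + (234 + 146)) = 1/(-7431 + 380) = 1/(-7051) = -1/7051 ≈ -0.00014182)
1/(Z + 62255) = 1/(-1/7051 + 62255) = 1/(438960004/7051) = 7051/438960004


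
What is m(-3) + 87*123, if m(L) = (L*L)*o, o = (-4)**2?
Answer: 10845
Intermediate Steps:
o = 16
m(L) = 16*L**2 (m(L) = (L*L)*16 = L**2*16 = 16*L**2)
m(-3) + 87*123 = 16*(-3)**2 + 87*123 = 16*9 + 10701 = 144 + 10701 = 10845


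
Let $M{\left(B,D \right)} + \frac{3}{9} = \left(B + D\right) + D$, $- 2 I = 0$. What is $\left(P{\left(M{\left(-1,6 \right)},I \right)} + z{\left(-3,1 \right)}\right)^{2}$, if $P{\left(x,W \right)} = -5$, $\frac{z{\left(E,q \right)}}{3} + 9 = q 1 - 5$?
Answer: $1936$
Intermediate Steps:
$I = 0$ ($I = \left(- \frac{1}{2}\right) 0 = 0$)
$z{\left(E,q \right)} = -42 + 3 q$ ($z{\left(E,q \right)} = -27 + 3 \left(q 1 - 5\right) = -27 + 3 \left(q - 5\right) = -27 + 3 \left(-5 + q\right) = -27 + \left(-15 + 3 q\right) = -42 + 3 q$)
$M{\left(B,D \right)} = - \frac{1}{3} + B + 2 D$ ($M{\left(B,D \right)} = - \frac{1}{3} + \left(\left(B + D\right) + D\right) = - \frac{1}{3} + \left(B + 2 D\right) = - \frac{1}{3} + B + 2 D$)
$\left(P{\left(M{\left(-1,6 \right)},I \right)} + z{\left(-3,1 \right)}\right)^{2} = \left(-5 + \left(-42 + 3 \cdot 1\right)\right)^{2} = \left(-5 + \left(-42 + 3\right)\right)^{2} = \left(-5 - 39\right)^{2} = \left(-44\right)^{2} = 1936$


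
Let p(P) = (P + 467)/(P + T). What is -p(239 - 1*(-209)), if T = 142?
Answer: -183/118 ≈ -1.5508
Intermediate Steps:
p(P) = (467 + P)/(142 + P) (p(P) = (P + 467)/(P + 142) = (467 + P)/(142 + P))
-p(239 - 1*(-209)) = -(467 + (239 - 1*(-209)))/(142 + (239 - 1*(-209))) = -(467 + (239 + 209))/(142 + (239 + 209)) = -(467 + 448)/(142 + 448) = -915/590 = -1*183/118 = -183/118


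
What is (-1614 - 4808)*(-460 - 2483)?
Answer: 18899946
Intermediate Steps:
(-1614 - 4808)*(-460 - 2483) = -6422*(-2943) = 18899946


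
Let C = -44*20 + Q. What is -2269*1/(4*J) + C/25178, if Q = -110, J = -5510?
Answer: 17654641/277461560 ≈ 0.063629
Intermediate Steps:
C = -990 (C = -44*20 - 110 = -880 - 110 = -990)
-2269*1/(4*J) + C/25178 = -2269/(4*(-5510)) - 990/25178 = -2269/(-22040) - 990*1/25178 = -2269*(-1/22040) - 495/12589 = 2269/22040 - 495/12589 = 17654641/277461560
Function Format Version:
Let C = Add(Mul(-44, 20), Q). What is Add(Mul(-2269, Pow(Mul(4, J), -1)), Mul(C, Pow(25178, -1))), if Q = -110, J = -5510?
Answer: Rational(17654641, 277461560) ≈ 0.063629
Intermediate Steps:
C = -990 (C = Add(Mul(-44, 20), -110) = Add(-880, -110) = -990)
Add(Mul(-2269, Pow(Mul(4, J), -1)), Mul(C, Pow(25178, -1))) = Add(Mul(-2269, Pow(Mul(4, -5510), -1)), Mul(-990, Pow(25178, -1))) = Add(Mul(-2269, Pow(-22040, -1)), Mul(-990, Rational(1, 25178))) = Add(Mul(-2269, Rational(-1, 22040)), Rational(-495, 12589)) = Add(Rational(2269, 22040), Rational(-495, 12589)) = Rational(17654641, 277461560)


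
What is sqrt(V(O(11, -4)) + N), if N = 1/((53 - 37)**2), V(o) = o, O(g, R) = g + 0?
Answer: 3*sqrt(313)/16 ≈ 3.3172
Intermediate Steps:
O(g, R) = g
N = 1/256 (N = 1/(16**2) = 1/256 ≈ 0.0039063)
sqrt(V(O(11, -4)) + N) = sqrt(11 + 1/256) = sqrt(2817/256) = 3*sqrt(313)/16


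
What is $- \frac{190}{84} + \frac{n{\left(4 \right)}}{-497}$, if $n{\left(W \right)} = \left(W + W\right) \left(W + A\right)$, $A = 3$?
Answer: $- \frac{7081}{2982} \approx -2.3746$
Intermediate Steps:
$n{\left(W \right)} = 2 W \left(3 + W\right)$ ($n{\left(W \right)} = \left(W + W\right) \left(W + 3\right) = 2 W \left(3 + W\right)$)
$- \frac{190}{84} + \frac{n{\left(4 \right)}}{-497} = - \frac{190}{84} + \frac{2 \cdot 4 \left(3 + 4\right)}{-497} = \left(-190\right) \frac{1}{84} + 2 \cdot 4 \cdot 7 \left(- \frac{1}{497}\right) = - \frac{95}{42} + 56 \left(- \frac{1}{497}\right) = - \frac{95}{42} - \frac{8}{71} = - \frac{7081}{2982}$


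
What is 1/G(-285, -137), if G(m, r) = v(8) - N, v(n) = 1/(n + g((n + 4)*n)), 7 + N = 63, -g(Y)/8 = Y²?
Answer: -73720/4128321 ≈ -0.017857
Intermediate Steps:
g(Y) = -8*Y²
N = 56 (N = -7 + 63 = 56)
v(n) = 1/(n - 8*n²*(4 + n)²) (v(n) = 1/(n - 8*n²*(n + 4)²) = 1/(n - 8*n²*(4 + n)²))
G(m, r) = -4128321/73720 (G(m, r) = -1/(8*(-1 + 8*8*(4 + 8)²)) - 1*56 = -1*⅛/(-1 + 8*8*12²) - 56 = -1*⅛/(-1 + 8*8*144) - 56 = -1*⅛/(-1 + 9216) - 56 = -1*⅛/9215 - 56 = -1*⅛*1/9215 - 56 = -1/73720 - 56 = -4128321/73720)
1/G(-285, -137) = 1/(-4128321/73720) = -73720/4128321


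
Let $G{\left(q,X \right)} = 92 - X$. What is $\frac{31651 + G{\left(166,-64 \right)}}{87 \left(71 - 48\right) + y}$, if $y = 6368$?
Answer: $\frac{31807}{8369} \approx 3.8006$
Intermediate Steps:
$\frac{31651 + G{\left(166,-64 \right)}}{87 \left(71 - 48\right) + y} = \frac{31651 + \left(92 - -64\right)}{87 \left(71 - 48\right) + 6368} = \frac{31651 + \left(92 + 64\right)}{87 \cdot 23 + 6368} = \frac{31651 + 156}{2001 + 6368} = \frac{31807}{8369}$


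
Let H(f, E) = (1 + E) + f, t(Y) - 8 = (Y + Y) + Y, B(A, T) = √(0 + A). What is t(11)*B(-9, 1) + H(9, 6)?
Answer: 16 + 123*I ≈ 16.0 + 123.0*I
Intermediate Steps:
B(A, T) = √A
t(Y) = 8 + 3*Y (t(Y) = 8 + ((Y + Y) + Y) = 8 + (2*Y + Y) = 8 + 3*Y)
H(f, E) = 1 + E + f
t(11)*B(-9, 1) + H(9, 6) = (8 + 3*11)*√(-9) + (1 + 6 + 9) = (8 + 33)*(3*I) + 16 = 41*(3*I) + 16 = 123*I + 16 = 16 + 123*I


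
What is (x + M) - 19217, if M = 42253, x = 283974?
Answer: 307010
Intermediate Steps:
(x + M) - 19217 = (283974 + 42253) - 19217 = 326227 - 19217 = 307010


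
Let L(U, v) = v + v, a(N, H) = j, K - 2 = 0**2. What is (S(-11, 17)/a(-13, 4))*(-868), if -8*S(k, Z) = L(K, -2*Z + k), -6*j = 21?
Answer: 2790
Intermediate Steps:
K = 2 (K = 2 + 0**2 = 2 + 0 = 2)
j = -7/2 (j = -1/6*21 = -7/2 ≈ -3.5000)
a(N, H) = -7/2
L(U, v) = 2*v
S(k, Z) = Z/2 - k/4 (S(k, Z) = -(-2*Z + k)/4 = -(k - 2*Z)/4 = -(-4*Z + 2*k)/8 = Z/2 - k/4)
(S(-11, 17)/a(-13, 4))*(-868) = (((1/2)*17 - 1/4*(-11))/(-7/2))*(-868) = ((17/2 + 11/4)*(-2/7))*(-868) = ((45/4)*(-2/7))*(-868) = -45/14*(-868) = 2790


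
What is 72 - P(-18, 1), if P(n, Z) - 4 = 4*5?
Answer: 48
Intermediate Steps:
P(n, Z) = 24 (P(n, Z) = 4 + 4*5 = 4 + 20 = 24)
72 - P(-18, 1) = 72 - 1*24 = 72 - 24 = 48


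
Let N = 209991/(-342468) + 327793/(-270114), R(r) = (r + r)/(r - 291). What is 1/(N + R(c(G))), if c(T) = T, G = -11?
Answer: -5139188964/9013406557 ≈ -0.57017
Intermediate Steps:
R(r) = 2*r/(-291 + r) (R(r) = (2*r)/(-291 + r) = 2*r/(-291 + r))
N = -9387784561/5139188964 (N = 209991*(-1/342468) + 327793*(-1/270114) = -69997/114156 - 327793/270114 = -9387784561/5139188964 ≈ -1.8267)
1/(N + R(c(G))) = 1/(-9387784561/5139188964 + 2*(-11)/(-291 - 11)) = 1/(-9387784561/5139188964 + 2*(-11)/(-302)) = 1/(-9387784561/5139188964 + 2*(-11)*(-1/302)) = 1/(-9387784561/5139188964 + 11/151) = 1/(-9013406557/5139188964) = -5139188964/9013406557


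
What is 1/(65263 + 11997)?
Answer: 1/77260 ≈ 1.2943e-5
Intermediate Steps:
1/(65263 + 11997) = 1/77260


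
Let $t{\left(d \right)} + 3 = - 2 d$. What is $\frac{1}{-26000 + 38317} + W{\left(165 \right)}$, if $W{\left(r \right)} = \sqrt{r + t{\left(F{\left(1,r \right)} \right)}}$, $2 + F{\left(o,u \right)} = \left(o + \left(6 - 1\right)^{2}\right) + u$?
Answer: $\frac{1}{12317} + 6 i \sqrt{6} \approx 8.1189 \cdot 10^{-5} + 14.697 i$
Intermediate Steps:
$F{\left(o,u \right)} = 23 + o + u$ ($F{\left(o,u \right)} = -2 + \left(\left(o + \left(6 - 1\right)^{2}\right) + u\right) = -2 + \left(\left(o + 5^{2}\right) + u\right) = -2 + \left(\left(o + 25\right) + u\right) = -2 + \left(\left(25 + o\right) + u\right) = -2 + \left(25 + o + u\right) = 23 + o + u$)
$t{\left(d \right)} = -3 - 2 d$
$W{\left(r \right)} = \sqrt{-51 - r}$ ($W{\left(r \right)} = \sqrt{r - \left(3 + 2 \left(23 + 1 + r\right)\right)} = \sqrt{r - \left(3 + 2 \left(24 + r\right)\right)} = \sqrt{r - \left(51 + 2 r\right)} = \sqrt{-51 - r}$)
$\frac{1}{-26000 + 38317} + W{\left(165 \right)} = \frac{1}{-26000 + 38317} + \sqrt{-51 - 165} = \frac{1}{12317} + \sqrt{-51 - 165} = \frac{1}{12317} + \sqrt{-216} = \frac{1}{12317} + 6 i \sqrt{6}$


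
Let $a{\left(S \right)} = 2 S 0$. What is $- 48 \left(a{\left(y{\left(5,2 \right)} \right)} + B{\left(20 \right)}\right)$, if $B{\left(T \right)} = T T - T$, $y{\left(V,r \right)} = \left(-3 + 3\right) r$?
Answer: $-18240$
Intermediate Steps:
$y{\left(V,r \right)} = 0$ ($y{\left(V,r \right)} = 0 r = 0$)
$B{\left(T \right)} = T^{2} - T$
$a{\left(S \right)} = 0$
$- 48 \left(a{\left(y{\left(5,2 \right)} \right)} + B{\left(20 \right)}\right) = - 48 \left(0 + 20 \left(-1 + 20\right)\right) = - 48 \left(0 + 20 \cdot 19\right) = - 48 \left(0 + 380\right) = \left(-48\right) 380 = -18240$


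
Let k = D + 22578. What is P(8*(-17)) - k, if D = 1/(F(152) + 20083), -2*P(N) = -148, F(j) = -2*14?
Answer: -451317721/20055 ≈ -22504.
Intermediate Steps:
F(j) = -28
P(N) = 74 (P(N) = -½*(-148) = 74)
D = 1/20055 (D = 1/(-28 + 20083) = 1/20055 ≈ 4.9863e-5)
k = 452801791/20055 (k = 1/20055 + 22578 = 452801791/20055 ≈ 22578.)
P(8*(-17)) - k = 74 - 1*452801791/20055 = 74 - 452801791/20055 = -451317721/20055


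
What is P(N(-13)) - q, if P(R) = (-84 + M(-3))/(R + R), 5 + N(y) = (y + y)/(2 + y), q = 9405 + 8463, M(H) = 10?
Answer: -517765/29 ≈ -17854.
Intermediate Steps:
q = 17868
N(y) = -5 + 2*y/(2 + y) (N(y) = -5 + (y + y)/(2 + y) = -5 + (2*y)/(2 + y) = -5 + 2*y/(2 + y))
P(R) = -37/R (P(R) = (-84 + 10)/(R + R) = -74*1/(2*R) = -37/R)
P(N(-13)) - q = -37*(2 - 13)/(-10 - 3*(-13)) - 1*17868 = -37*(-11/(-10 + 39)) - 17868 = -37/((-1/11*29)) - 17868 = -37/(-29/11) - 17868 = -37*(-11/29) - 17868 = 407/29 - 17868 = -517765/29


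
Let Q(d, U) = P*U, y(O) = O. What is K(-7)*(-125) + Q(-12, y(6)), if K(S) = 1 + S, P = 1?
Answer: 756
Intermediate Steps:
Q(d, U) = U (Q(d, U) = 1*U = U)
K(-7)*(-125) + Q(-12, y(6)) = (1 - 7)*(-125) + 6 = -6*(-125) + 6 = 750 + 6 = 756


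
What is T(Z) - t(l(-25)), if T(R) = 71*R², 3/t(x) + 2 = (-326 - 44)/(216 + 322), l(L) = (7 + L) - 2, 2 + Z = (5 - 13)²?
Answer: 65774953/241 ≈ 2.7293e+5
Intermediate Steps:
Z = 62 (Z = -2 + (5 - 13)² = -2 + (-8)² = -2 + 64 = 62)
l(L) = 5 + L
t(x) = -269/241 (t(x) = 3/(-2 + (-326 - 44)/(216 + 322)) = 3/(-2 - 370/538) = 3/(-2 - 370*1/538) = 3/(-2 - 185/269) = 3/(-723/269) = 3*(-269/723) = -269/241)
T(Z) - t(l(-25)) = 71*62² - 1*(-269/241) = 71*3844 + 269/241 = 272924 + 269/241 = 65774953/241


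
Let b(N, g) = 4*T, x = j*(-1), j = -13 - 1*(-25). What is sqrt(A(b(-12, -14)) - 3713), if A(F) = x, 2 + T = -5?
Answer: 5*I*sqrt(149) ≈ 61.033*I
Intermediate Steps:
T = -7 (T = -2 - 5 = -7)
j = 12 (j = -13 + 25 = 12)
x = -12 (x = 12*(-1) = -12)
b(N, g) = -28 (b(N, g) = 4*(-7) = -28)
A(F) = -12
sqrt(A(b(-12, -14)) - 3713) = sqrt(-12 - 3713) = sqrt(-3725) = 5*I*sqrt(149)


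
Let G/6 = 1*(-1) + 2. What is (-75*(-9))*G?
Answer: 4050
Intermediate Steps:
G = 6 (G = 6*(1*(-1) + 2) = 6*(-1 + 2) = 6*1 = 6)
(-75*(-9))*G = -75*(-9)*6 = 675*6 = 4050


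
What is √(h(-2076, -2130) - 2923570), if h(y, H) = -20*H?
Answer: I*√2880970 ≈ 1697.3*I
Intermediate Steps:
√(h(-2076, -2130) - 2923570) = √(-20*(-2130) - 2923570) = √(42600 - 2923570) = √(-2880970) = I*√2880970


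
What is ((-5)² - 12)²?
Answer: 169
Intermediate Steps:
((-5)² - 12)² = (25 - 12)² = 13² = 169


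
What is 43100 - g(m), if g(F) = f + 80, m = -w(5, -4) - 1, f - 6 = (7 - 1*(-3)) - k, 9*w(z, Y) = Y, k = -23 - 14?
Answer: 42967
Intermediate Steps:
k = -37
w(z, Y) = Y/9
f = 53 (f = 6 + ((7 - 1*(-3)) - 1*(-37)) = 6 + ((7 + 3) + 37) = 6 + (10 + 37) = 6 + 47 = 53)
m = -5/9 (m = -(-4)/9 - 1 = -1*(-4/9) - 1 = 4/9 - 1 = -5/9 ≈ -0.55556)
g(F) = 133 (g(F) = 53 + 80 = 133)
43100 - g(m) = 43100 - 1*133 = 43100 - 133 = 42967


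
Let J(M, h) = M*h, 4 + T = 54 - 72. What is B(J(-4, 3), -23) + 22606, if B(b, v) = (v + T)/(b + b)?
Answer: 180863/8 ≈ 22608.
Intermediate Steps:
T = -22 (T = -4 + (54 - 72) = -4 - 18 = -22)
B(b, v) = (-22 + v)/(2*b) (B(b, v) = (v - 22)/(b + b) = (-22 + v)/((2*b)) = (-22 + v)*(1/(2*b)) = (-22 + v)/(2*b))
B(J(-4, 3), -23) + 22606 = (-22 - 23)/(2*((-4*3))) + 22606 = (1/2)*(-45)/(-12) + 22606 = (1/2)*(-1/12)*(-45) + 22606 = 15/8 + 22606 = 180863/8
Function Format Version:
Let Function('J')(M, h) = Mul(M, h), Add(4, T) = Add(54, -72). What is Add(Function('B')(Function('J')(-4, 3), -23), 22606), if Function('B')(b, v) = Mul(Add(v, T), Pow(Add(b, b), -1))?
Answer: Rational(180863, 8) ≈ 22608.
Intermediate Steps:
T = -22 (T = Add(-4, Add(54, -72)) = Add(-4, -18) = -22)
Function('B')(b, v) = Mul(Rational(1, 2), Pow(b, -1), Add(-22, v)) (Function('B')(b, v) = Mul(Add(v, -22), Pow(Add(b, b), -1)) = Mul(Add(-22, v), Pow(Mul(2, b), -1)) = Mul(Add(-22, v), Mul(Rational(1, 2), Pow(b, -1))) = Mul(Rational(1, 2), Pow(b, -1), Add(-22, v)))
Add(Function('B')(Function('J')(-4, 3), -23), 22606) = Add(Mul(Rational(1, 2), Pow(Mul(-4, 3), -1), Add(-22, -23)), 22606) = Add(Mul(Rational(1, 2), Pow(-12, -1), -45), 22606) = Add(Mul(Rational(1, 2), Rational(-1, 12), -45), 22606) = Add(Rational(15, 8), 22606) = Rational(180863, 8)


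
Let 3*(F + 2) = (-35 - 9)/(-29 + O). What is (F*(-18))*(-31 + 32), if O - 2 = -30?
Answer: 596/19 ≈ 31.368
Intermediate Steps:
O = -28 (O = 2 - 30 = -28)
F = -298/171 (F = -2 + ((-35 - 9)/(-29 - 28))/3 = -2 + (-44/(-57))/3 = -2 + (-44*(-1/57))/3 = -2 + (1/3)*(44/57) = -2 + 44/171 = -298/171 ≈ -1.7427)
(F*(-18))*(-31 + 32) = (-298/171*(-18))*(-31 + 32) = (596/19)*1 = 596/19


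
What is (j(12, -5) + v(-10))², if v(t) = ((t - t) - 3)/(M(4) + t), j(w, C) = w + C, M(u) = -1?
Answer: 6400/121 ≈ 52.893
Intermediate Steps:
j(w, C) = C + w
v(t) = -3/(-1 + t) (v(t) = ((t - t) - 3)/(-1 + t) = (0 - 3)/(-1 + t) = -3/(-1 + t))
(j(12, -5) + v(-10))² = ((-5 + 12) - 3/(-1 - 10))² = (7 - 3/(-11))² = (7 - 3*(-1/11))² = (7 + 3/11)² = (80/11)² = 6400/121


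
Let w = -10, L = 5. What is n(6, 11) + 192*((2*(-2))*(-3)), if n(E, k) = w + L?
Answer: 2299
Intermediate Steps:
n(E, k) = -5 (n(E, k) = -10 + 5 = -5)
n(6, 11) + 192*((2*(-2))*(-3)) = -5 + 192*((2*(-2))*(-3)) = -5 + 192*(-4*(-3)) = -5 + 192*12 = -5 + 2304 = 2299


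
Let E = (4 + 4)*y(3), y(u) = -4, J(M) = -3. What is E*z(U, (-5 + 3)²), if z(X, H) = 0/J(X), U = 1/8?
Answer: 0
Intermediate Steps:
U = ⅛ ≈ 0.12500
z(X, H) = 0 (z(X, H) = 0/(-3) = 0*(-⅓) = 0)
E = -32 (E = (4 + 4)*(-4) = 8*(-4) = -32)
E*z(U, (-5 + 3)²) = -32*0 = 0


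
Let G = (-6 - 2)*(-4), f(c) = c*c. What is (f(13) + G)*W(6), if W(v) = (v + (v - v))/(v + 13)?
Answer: 1206/19 ≈ 63.474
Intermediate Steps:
W(v) = v/(13 + v) (W(v) = (v + 0)/(13 + v) = v/(13 + v))
f(c) = c**2
G = 32 (G = -8*(-4) = 32)
(f(13) + G)*W(6) = (13**2 + 32)*(6/(13 + 6)) = (169 + 32)*(6/19) = 201*(6*(1/19)) = 201*(6/19) = 1206/19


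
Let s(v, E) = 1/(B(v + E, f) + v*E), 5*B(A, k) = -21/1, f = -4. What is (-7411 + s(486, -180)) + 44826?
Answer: 16366106710/437421 ≈ 37415.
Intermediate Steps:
B(A, k) = -21/5 (B(A, k) = (-21/1)/5 = (-21*1)/5 = (⅕)*(-21) = -21/5)
s(v, E) = 1/(-21/5 + E*v) (s(v, E) = 1/(-21/5 + v*E) = 1/(-21/5 + E*v))
(-7411 + s(486, -180)) + 44826 = (-7411 + 5/(-21 + 5*(-180)*486)) + 44826 = (-7411 + 5/(-21 - 437400)) + 44826 = (-7411 + 5/(-437421)) + 44826 = (-7411 + 5*(-1/437421)) + 44826 = (-7411 - 5/437421) + 44826 = -3241727036/437421 + 44826 = 16366106710/437421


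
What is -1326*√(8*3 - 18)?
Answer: -1326*√6 ≈ -3248.0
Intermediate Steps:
-1326*√(8*3 - 18) = -1326*√(24 - 18) = -1326*√6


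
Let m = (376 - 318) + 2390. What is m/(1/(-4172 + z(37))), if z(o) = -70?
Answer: -10384416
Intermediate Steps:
m = 2448 (m = 58 + 2390 = 2448)
m/(1/(-4172 + z(37))) = 2448/(1/(-4172 - 70)) = 2448/(1/(-4242)) = 2448/(-1/4242) = 2448*(-4242) = -10384416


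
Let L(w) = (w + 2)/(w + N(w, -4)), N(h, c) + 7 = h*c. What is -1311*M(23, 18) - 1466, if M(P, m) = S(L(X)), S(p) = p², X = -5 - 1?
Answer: -198362/121 ≈ -1639.4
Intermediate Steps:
N(h, c) = -7 + c*h (N(h, c) = -7 + h*c = -7 + c*h)
X = -6
L(w) = (2 + w)/(-7 - 3*w) (L(w) = (w + 2)/(w + (-7 - 4*w)) = (2 + w)/(-7 - 3*w))
M(P, m) = 16/121 (M(P, m) = ((-2 - 1*(-6))/(7 + 3*(-6)))² = ((-2 + 6)/(7 - 18))² = (4/(-11))² = (-1/11*4)² = (-4/11)² = 16/121)
-1311*M(23, 18) - 1466 = -1311*16/121 - 1466 = -20976/121 - 1466 = -198362/121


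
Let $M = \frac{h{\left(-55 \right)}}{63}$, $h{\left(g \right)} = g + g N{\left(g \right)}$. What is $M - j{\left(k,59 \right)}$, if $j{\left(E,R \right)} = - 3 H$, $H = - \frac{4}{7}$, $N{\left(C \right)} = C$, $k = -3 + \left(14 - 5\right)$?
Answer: $\frac{318}{7} \approx 45.429$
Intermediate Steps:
$k = 6$ ($k = -3 + 9 = 6$)
$H = - \frac{4}{7}$ ($H = \left(-4\right) \frac{1}{7} = - \frac{4}{7} \approx -0.57143$)
$j{\left(E,R \right)} = \frac{12}{7}$ ($j{\left(E,R \right)} = \left(-3\right) \left(- \frac{4}{7}\right) = \frac{12}{7}$)
$h{\left(g \right)} = g + g^{2}$ ($h{\left(g \right)} = g + g g = g + g^{2}$)
$M = \frac{330}{7}$ ($M = \frac{\left(-55\right) \left(1 - 55\right)}{63} = \left(-55\right) \left(-54\right) \frac{1}{63} = 2970 \cdot \frac{1}{63} = \frac{330}{7} \approx 47.143$)
$M - j{\left(k,59 \right)} = \frac{330}{7} - \frac{12}{7} = \frac{318}{7}$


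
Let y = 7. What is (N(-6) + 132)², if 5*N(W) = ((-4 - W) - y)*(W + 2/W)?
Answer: 172225/9 ≈ 19136.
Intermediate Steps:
N(W) = (-11 - W)*(W + 2/W)/5 (N(W) = (((-4 - W) - 1*7)*(W + 2/W))/5 = (((-4 - W) - 7)*(W + 2/W))/5 = ((-11 - W)*(W + 2/W))/5 = (-11 - W)*(W + 2/W)/5)
(N(-6) + 132)² = ((⅕)*(-22 - 1*(-6)*(2 + (-6)² + 11*(-6)))/(-6) + 132)² = ((⅕)*(-⅙)*(-22 - 1*(-6)*(2 + 36 - 66)) + 132)² = ((⅕)*(-⅙)*(-22 - 1*(-6)*(-28)) + 132)² = ((⅕)*(-⅙)*(-22 - 168) + 132)² = ((⅕)*(-⅙)*(-190) + 132)² = (19/3 + 132)² = (415/3)² = 172225/9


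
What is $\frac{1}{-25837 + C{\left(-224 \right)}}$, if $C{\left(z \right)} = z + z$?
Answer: $- \frac{1}{26285} \approx -3.8045 \cdot 10^{-5}$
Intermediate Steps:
$C{\left(z \right)} = 2 z$
$\frac{1}{-25837 + C{\left(-224 \right)}} = \frac{1}{-25837 + 2 \left(-224\right)} = \frac{1}{-25837 - 448} = \frac{1}{-26285} = - \frac{1}{26285}$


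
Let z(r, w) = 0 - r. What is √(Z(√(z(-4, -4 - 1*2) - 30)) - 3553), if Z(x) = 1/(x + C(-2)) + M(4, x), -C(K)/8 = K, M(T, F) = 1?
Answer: √((-56831 - 3552*I*√26)/(16 + I*√26)) ≈ 0.0002 - 59.598*I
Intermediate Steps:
C(K) = -8*K
z(r, w) = -r
Z(x) = 1 + 1/(16 + x) (Z(x) = 1/(x - 8*(-2)) + 1 = 1/(x + 16) + 1 = 1/(16 + x) + 1 = 1 + 1/(16 + x))
√(Z(√(z(-4, -4 - 1*2) - 30)) - 3553) = √((17 + √(-1*(-4) - 30))/(16 + √(-1*(-4) - 30)) - 3553) = √((17 + √(4 - 30))/(16 + √(4 - 30)) - 3553) = √((17 + √(-26))/(16 + √(-26)) - 3553) = √((17 + I*√26)/(16 + I*√26) - 3553) = √(-3553 + (17 + I*√26)/(16 + I*√26))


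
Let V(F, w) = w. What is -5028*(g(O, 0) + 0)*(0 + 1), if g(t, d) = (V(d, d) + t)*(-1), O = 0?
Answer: 0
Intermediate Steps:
g(t, d) = -d - t (g(t, d) = (d + t)*(-1) = -d - t)
-5028*(g(O, 0) + 0)*(0 + 1) = -5028*((-1*0 - 1*0) + 0)*(0 + 1) = -5028*((0 + 0) + 0) = -5028*(0 + 0) = -0 = -5028*0 = 0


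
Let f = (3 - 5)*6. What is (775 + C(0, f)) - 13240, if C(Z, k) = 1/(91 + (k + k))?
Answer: -835154/67 ≈ -12465.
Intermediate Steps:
f = -12 (f = -2*6 = -12)
C(Z, k) = 1/(91 + 2*k)
(775 + C(0, f)) - 13240 = (775 + 1/(91 + 2*(-12))) - 13240 = (775 + 1/(91 - 24)) - 13240 = (775 + 1/67) - 13240 = 51926/67 - 13240 = -835154/67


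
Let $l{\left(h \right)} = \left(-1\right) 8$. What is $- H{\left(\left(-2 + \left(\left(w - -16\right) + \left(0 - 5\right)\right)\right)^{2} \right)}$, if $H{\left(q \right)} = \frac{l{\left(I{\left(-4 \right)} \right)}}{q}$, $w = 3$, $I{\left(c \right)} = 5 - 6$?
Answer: $\frac{1}{18} \approx 0.055556$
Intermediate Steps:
$I{\left(c \right)} = -1$ ($I{\left(c \right)} = 5 - 6 = -1$)
$l{\left(h \right)} = -8$
$H{\left(q \right)} = - \frac{8}{q}$
$- H{\left(\left(-2 + \left(\left(w - -16\right) + \left(0 - 5\right)\right)\right)^{2} \right)} = - \frac{-8}{\left(-2 + \left(\left(3 - -16\right) + \left(0 - 5\right)\right)\right)^{2}} = - \frac{-8}{\left(-2 + \left(\left(3 + 16\right) + \left(0 - 5\right)\right)\right)^{2}} = - \frac{-8}{\left(-2 + \left(19 - 5\right)\right)^{2}} = - \frac{-8}{\left(-2 + 14\right)^{2}} = - \frac{-8}{12^{2}} = - \frac{-8}{144} = \left(-1\right) \left(- \frac{1}{18}\right) = \frac{1}{18}$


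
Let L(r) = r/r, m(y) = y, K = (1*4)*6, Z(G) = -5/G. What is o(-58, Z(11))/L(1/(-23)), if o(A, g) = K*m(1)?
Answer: 24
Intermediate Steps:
K = 24 (K = 4*6 = 24)
L(r) = 1
o(A, g) = 24 (o(A, g) = 24*1 = 24)
o(-58, Z(11))/L(1/(-23)) = 24/1 = 24*1 = 24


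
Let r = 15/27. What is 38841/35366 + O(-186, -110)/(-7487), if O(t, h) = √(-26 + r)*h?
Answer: 38841/35366 + 110*I*√229/22461 ≈ 1.0983 + 0.074111*I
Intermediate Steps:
r = 5/9 (r = 15*(1/27) = 5/9 ≈ 0.55556)
O(t, h) = I*h*√229/3 (O(t, h) = √(-26 + 5/9)*h = √(-229/9)*h = (I*√229/3)*h = I*h*√229/3)
38841/35366 + O(-186, -110)/(-7487) = 38841/35366 + ((⅓)*I*(-110)*√229)/(-7487) = 38841*(1/35366) - 110*I*√229/3*(-1/7487) = 38841/35366 + 110*I*√229/22461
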